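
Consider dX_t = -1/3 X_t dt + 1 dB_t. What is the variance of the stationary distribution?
lim Var(X_t) = 3/2

The OU SDE dX = -theta X dt + sigma dB admits the integrating factor exp(theta t): d(exp(theta t) X_t) = sigma exp(theta t) dB_t. Integrating from 0 to t gives X_t = x_0 * exp(-theta t) + sigma * int_0^t exp(-theta (t-s)) dB_s for any initial x_0. The Itô integral has variance (by the Itô isometry) sigma^2 * int_0^t exp(-2 theta (t - s)) ds = sigma^2 * (1 - exp(-2 theta t)) / (2 theta), independent of x_0.
With theta = 1/3, sigma = 1:
  Var(X_t) = (1)^2 * (1 - exp(-2*1/3 t)) / (2 * 1/3) = 3/2 - 3*exp(-2*t/3)/2.
As t -> infinity, exp(-2*1/3 t) -> 0, so the stationary variance is sigma^2 / (2 theta) = 3/2.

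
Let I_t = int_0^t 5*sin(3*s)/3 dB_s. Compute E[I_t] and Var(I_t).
E[I_t] = 0; Var(I_t) = 25*t/18 - 25*sin(6*t)/108

The Itô integral of a deterministic integrand f(s) has mean 0 because each increment f(s) * (B_{s+ds} - B_s) has mean 0. By the Itô isometry:
  Var( int_0^t f(s) dB_s ) = E[ (int_0^t f(s) dB_s)^2 ] = int_0^t f(s)^2 ds.
Here f(s) = 5*sin(3*s)/3, so f(s)^2 = 25*sin(3*s)^2/9. Integrate:
  int_0^t (25*sin(3*s)^2/9) ds = 25*t/18 - 25*sin(6*t)/108.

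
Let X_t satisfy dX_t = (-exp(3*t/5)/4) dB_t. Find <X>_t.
<X>_t = 5*exp(6*t/5)/96 - 5/96

For an Itô process dX_t = a(t) dt + b(t) dB_t, the quadratic variation is <X>_t = int_0^t b(s)^2 ds (the drift term does not contribute). Here b(s) = -exp(3*s/5)/4, so
  b(s)^2 = exp(6*s/5)/16.
Integrating from 0 to t:
  <X>_t = int_0^t (exp(6*s/5)/16) ds = 5*exp(6*t/5)/96 - 5/96.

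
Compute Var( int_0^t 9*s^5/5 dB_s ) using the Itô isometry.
Var = 81*t^11/275

The Itô integral of a deterministic integrand f(s) has mean 0 because each increment f(s) * (B_{s+ds} - B_s) has mean 0. By the Itô isometry:
  Var( int_0^t f(s) dB_s ) = E[ (int_0^t f(s) dB_s)^2 ] = int_0^t f(s)^2 ds.
Here f(s) = 9*s^5/5, so f(s)^2 = 81*s^10/25. Integrate:
  int_0^t (81*s^10/25) ds = 81*t^11/275.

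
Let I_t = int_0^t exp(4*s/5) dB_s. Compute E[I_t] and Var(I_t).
E[I_t] = 0; Var(I_t) = 5*exp(8*t/5)/8 - 5/8

The Itô integral of a deterministic integrand f(s) has mean 0 because each increment f(s) * (B_{s+ds} - B_s) has mean 0. By the Itô isometry:
  Var( int_0^t f(s) dB_s ) = E[ (int_0^t f(s) dB_s)^2 ] = int_0^t f(s)^2 ds.
Here f(s) = exp(4*s/5), so f(s)^2 = exp(8*s/5). Integrate:
  int_0^t (exp(8*s/5)) ds = 5*exp(8*t/5)/8 - 5/8.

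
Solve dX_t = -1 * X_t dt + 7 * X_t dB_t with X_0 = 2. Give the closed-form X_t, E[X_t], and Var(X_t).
X_t = 2 * exp((-51/2) t + (7) B_t); E[X_t] = 2*exp(-t); Var(X_t) = (4*exp(49*t) - 4)*exp(-2*t)

For GBM dX = mu X dt + sigma X dB with X_0 = x_0, apply Itô to Y = log X: dY = (mu - sigma^2/2) dt + sigma dB, so Y_t = log(x_0) + (mu - sigma^2/2) t + sigma B_t and hence X_t = x_0 * exp((mu - sigma^2/2) t + sigma B_t).
With mu = -1, sigma = 7, x_0 = 2, this gives:
  X_t = 2 * exp((-51/2) * t + (7) * B_t).
Since sigma*B_t ~ Normal(0, sigma^2 t), E[exp(sigma*B_t)] = exp(sigma^2 t / 2); so E[X_t] = x_0 * exp((mu - sigma^2/2) t) * exp(sigma^2 t / 2) = x_0 * exp(mu t) = 2*exp(-t).
Var(X_t) = E[X_t^2] - (E[X_t])^2 = x_0^2 * exp(2 mu t) * (exp(sigma^2 t) - 1) = (4*exp(49*t) - 4)*exp(-2*t).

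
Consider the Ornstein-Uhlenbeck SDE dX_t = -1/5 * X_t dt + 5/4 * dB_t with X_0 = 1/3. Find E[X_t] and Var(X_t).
E[X_t] = exp(-t/5)/3; Var(X_t) = 125/32 - 125*exp(-2*t/5)/32

The OU SDE dX = -theta X dt + sigma dB admits the integrating factor exp(theta t): d(exp(theta t) X_t) = sigma exp(theta t) dB_t. Integrating from 0 to t:
  X_t = x_0 * exp(-theta t) + sigma * int_0^t exp(-theta (t-s)) dB_s.
The Itô integral has mean 0 and (by the Itô isometry) variance sigma^2 * int_0^t exp(-2 theta (t - s)) ds = sigma^2 * (1 - exp(-2 theta t)) / (2 theta).
With theta = 1/5, sigma = 5/4, x_0 = 1/3:
  E[X_t] = 1/3 * exp(-1/5 t) = exp(-t/5)/3
  Var(X_t) = (5/4)^2 * (1 - exp(-2*1/5 t)) / (2 * 1/5) = 125/32 - 125*exp(-2*t/5)/32.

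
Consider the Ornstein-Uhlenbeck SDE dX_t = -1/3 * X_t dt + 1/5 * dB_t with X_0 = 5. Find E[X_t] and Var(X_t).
E[X_t] = 5*exp(-t/3); Var(X_t) = 3/50 - 3*exp(-2*t/3)/50

The OU SDE dX = -theta X dt + sigma dB admits the integrating factor exp(theta t): d(exp(theta t) X_t) = sigma exp(theta t) dB_t. Integrating from 0 to t:
  X_t = x_0 * exp(-theta t) + sigma * int_0^t exp(-theta (t-s)) dB_s.
The Itô integral has mean 0 and (by the Itô isometry) variance sigma^2 * int_0^t exp(-2 theta (t - s)) ds = sigma^2 * (1 - exp(-2 theta t)) / (2 theta).
With theta = 1/3, sigma = 1/5, x_0 = 5:
  E[X_t] = 5 * exp(-1/3 t) = 5*exp(-t/3)
  Var(X_t) = (1/5)^2 * (1 - exp(-2*1/3 t)) / (2 * 1/3) = 3/50 - 3*exp(-2*t/3)/50.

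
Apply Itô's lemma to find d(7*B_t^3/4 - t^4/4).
d(7*B_t^3/4 - t^4/4) = (21*B_t/4 - t^3) dt + (21*B_t^2/4) dB_t

Itô's formula for f(t, x): d f(t, B_t) = (f_t + (1/2) f_xx) dt + f_x dB_t. Compute partials of f(t, x) = -t^4/4 + 7*x^3/4:
  f_t(t,x)  = -t^3
  f_x(t,x)  = 21*x^2/4
  f_xx(t,x) = 21*x/2
Assemble drift = f_t + (1/2) f_xx = -t^3 + 21*x/4 and diffusion = f_x = 21*x^2/4. Substituting x = B_t:
  d(7*B_t^3/4 - t^4/4) = (21*B_t/4 - t^3) dt + (21*B_t^2/4) dB_t.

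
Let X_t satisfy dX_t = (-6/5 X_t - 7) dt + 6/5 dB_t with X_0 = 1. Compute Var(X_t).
Var(X_t) = 3/5 - 3*exp(-12*t/5)/5

The variance V(t) = Var(X_t) satisfies V'(t) = 2 a V(t) + c^2 with V(0) = 0 (drift coefficient is linear in X, diffusion is constant). With a = -6/5, c = 6/5, the solution is
  V(t) = (c^2 / (2 a)) * (exp(2 a t) - 1)
       = ((6/5)^2 / (2*(-6/5))) * (exp((-12/5) t) - 1)
       = 3/5 - 3*exp(-12*t/5)/5.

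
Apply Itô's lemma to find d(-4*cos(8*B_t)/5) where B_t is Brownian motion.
d(-4*cos(8*B_t)/5) = (128*cos(8*B_t)/5) dt + (32*sin(8*B_t)/5) dB_t

Itô's formula for f(B_t) gives d f(B_t) = f'(B_t) dB_t + (1/2) f''(B_t) dt. Compute derivatives of f(x) = -4*cos(8*x)/5:
  f'(x)  = 32*sin(8*x)/5
  f''(x) = 256*cos(8*x)/5
Substitute x = B_t and multiply the f'' term by 1/2:
  drift     = (1/2) * (256*cos(8*x)/5) evaluated at B_t = 128*cos(8*B_t)/5
  diffusion = (32*sin(8*x)/5) evaluated at B_t = 32*sin(8*B_t)/5
Therefore d(-4*cos(8*B_t)/5) = (128*cos(8*B_t)/5) dt + (32*sin(8*B_t)/5) dB_t.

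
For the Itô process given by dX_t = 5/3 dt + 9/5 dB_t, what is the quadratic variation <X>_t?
<X>_t = 81*t/25

For an Itô process dX_t = a(t) dt + b(t) dB_t, the quadratic variation is <X>_t = int_0^t b(s)^2 ds (the drift term does not contribute). Here b(s) = 9/5, so
  b(s)^2 = 81/25.
Integrating from 0 to t:
  <X>_t = int_0^t (81/25) ds = 81*t/25.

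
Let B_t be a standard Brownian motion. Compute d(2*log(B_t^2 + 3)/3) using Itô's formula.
d(2*log(B_t^2 + 3)/3) = (2*(3 - B_t^2)/(3*(B_t^2 + 3)^2)) dt + (4*B_t/(3*(B_t^2 + 3))) dB_t

Itô's formula for f(B_t) gives d f(B_t) = f'(B_t) dB_t + (1/2) f''(B_t) dt. Compute derivatives of f(x) = 2*log(x^2 + 3)/3:
  f'(x)  = 4*x/(3*(x^2 + 3))
  f''(x) = 4*(3 - x^2)/(3*(x^2 + 3)^2)
Substitute x = B_t and multiply the f'' term by 1/2:
  drift     = (1/2) * (4*(3 - x^2)/(3*(x^2 + 3)^2)) evaluated at B_t = 2*(3 - B_t^2)/(3*(B_t^2 + 3)^2)
  diffusion = (4*x/(3*(x^2 + 3))) evaluated at B_t = 4*B_t/(3*(B_t^2 + 3))
Therefore d(2*log(B_t^2 + 3)/3) = (2*(3 - B_t^2)/(3*(B_t^2 + 3)^2)) dt + (4*B_t/(3*(B_t^2 + 3))) dB_t.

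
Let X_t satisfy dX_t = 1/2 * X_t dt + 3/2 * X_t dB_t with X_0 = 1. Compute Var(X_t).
Var(X_t) = exp(13*t/4) - exp(t)

For GBM dX = mu X dt + sigma X dB with X_0 = x_0, apply Itô to Y = log X: dY = (mu - sigma^2/2) dt + sigma dB, so Y_t = log(x_0) + (mu - sigma^2/2) t + sigma B_t and hence X_t = x_0 * exp((mu - sigma^2/2) t + sigma B_t).
With mu = 1/2, sigma = 3/2, x_0 = 1, this gives:
  X_t = 1 * exp((-5/8) * t + (3/2) * B_t).
Since sigma*B_t ~ Normal(0, sigma^2 t), E[exp(sigma*B_t)] = exp(sigma^2 t / 2); so E[X_t] = x_0 * exp((mu - sigma^2/2) t) * exp(sigma^2 t / 2) = x_0 * exp(mu t) = exp(t/2).
Var(X_t) = E[X_t^2] - (E[X_t])^2 = x_0^2 * exp(2 mu t) * (exp(sigma^2 t) - 1) = exp(13*t/4) - exp(t).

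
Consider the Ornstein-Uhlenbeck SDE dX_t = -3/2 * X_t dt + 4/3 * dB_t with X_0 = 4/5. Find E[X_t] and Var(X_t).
E[X_t] = 4*exp(-3*t/2)/5; Var(X_t) = 16/27 - 16*exp(-3*t)/27

The OU SDE dX = -theta X dt + sigma dB admits the integrating factor exp(theta t): d(exp(theta t) X_t) = sigma exp(theta t) dB_t. Integrating from 0 to t:
  X_t = x_0 * exp(-theta t) + sigma * int_0^t exp(-theta (t-s)) dB_s.
The Itô integral has mean 0 and (by the Itô isometry) variance sigma^2 * int_0^t exp(-2 theta (t - s)) ds = sigma^2 * (1 - exp(-2 theta t)) / (2 theta).
With theta = 3/2, sigma = 4/3, x_0 = 4/5:
  E[X_t] = 4/5 * exp(-3/2 t) = 4*exp(-3*t/2)/5
  Var(X_t) = (4/3)^2 * (1 - exp(-2*3/2 t)) / (2 * 3/2) = 16/27 - 16*exp(-3*t)/27.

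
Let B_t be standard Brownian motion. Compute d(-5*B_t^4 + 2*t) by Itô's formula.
d(-5*B_t^4 + 2*t) = (2 - 30*B_t^2) dt + (-20*B_t^3) dB_t

Itô's formula for f(t, x): d f(t, B_t) = (f_t + (1/2) f_xx) dt + f_x dB_t. Compute partials of f(t, x) = 2*t - 5*x^4:
  f_t(t,x)  = 2
  f_x(t,x)  = -20*x^3
  f_xx(t,x) = -60*x^2
Assemble drift = f_t + (1/2) f_xx = 2 - 30*x^2 and diffusion = f_x = -20*x^3. Substituting x = B_t:
  d(-5*B_t^4 + 2*t) = (2 - 30*B_t^2) dt + (-20*B_t^3) dB_t.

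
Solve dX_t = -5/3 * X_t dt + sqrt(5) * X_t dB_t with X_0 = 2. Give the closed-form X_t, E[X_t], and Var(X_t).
X_t = 2 * exp((-25/6) t + (sqrt(5)) B_t); E[X_t] = 2*exp(-5*t/3); Var(X_t) = (4*exp(5*t) - 4)*exp(-10*t/3)

For GBM dX = mu X dt + sigma X dB with X_0 = x_0, apply Itô to Y = log X: dY = (mu - sigma^2/2) dt + sigma dB, so Y_t = log(x_0) + (mu - sigma^2/2) t + sigma B_t and hence X_t = x_0 * exp((mu - sigma^2/2) t + sigma B_t).
With mu = -5/3, sigma = sqrt(5), x_0 = 2, this gives:
  X_t = 2 * exp((-25/6) * t + (sqrt(5)) * B_t).
Since sigma*B_t ~ Normal(0, sigma^2 t), E[exp(sigma*B_t)] = exp(sigma^2 t / 2); so E[X_t] = x_0 * exp((mu - sigma^2/2) t) * exp(sigma^2 t / 2) = x_0 * exp(mu t) = 2*exp(-5*t/3).
Var(X_t) = E[X_t^2] - (E[X_t])^2 = x_0^2 * exp(2 mu t) * (exp(sigma^2 t) - 1) = (4*exp(5*t) - 4)*exp(-10*t/3).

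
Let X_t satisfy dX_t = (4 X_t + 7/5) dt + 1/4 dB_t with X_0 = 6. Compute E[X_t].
E[X_t] = 127*exp(4*t)/20 - 7/20

Taking expectations and using E[dB_t] = 0, the mean m(t) = E[X_t] satisfies the ODE m'(t) = a m(t) + b with m(0) = x_0. With a = 4, b = 7/5, x_0 = 6, the solution is
  m(t) = x_0 * exp(a t) + (b/a) * (exp(a t) - 1)
       = 6 * exp(4 t) + ((7/5)/4) * (exp(4 t) - 1)
       = 127*exp(4*t)/20 - 7/20.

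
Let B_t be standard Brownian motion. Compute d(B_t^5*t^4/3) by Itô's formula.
d(B_t^5*t^4/3) = (2*B_t^3*t^3*(2*B_t^2 + 5*t)/3) dt + (5*B_t^4*t^4/3) dB_t

Itô's formula for f(t, x): d f(t, B_t) = (f_t + (1/2) f_xx) dt + f_x dB_t. Compute partials of f(t, x) = t^4*x^5/3:
  f_t(t,x)  = 4*t^3*x^5/3
  f_x(t,x)  = 5*t^4*x^4/3
  f_xx(t,x) = 20*t^4*x^3/3
Assemble drift = f_t + (1/2) f_xx = 2*t^3*x^3*(5*t + 2*x^2)/3 and diffusion = f_x = 5*t^4*x^4/3. Substituting x = B_t:
  d(B_t^5*t^4/3) = (2*B_t^3*t^3*(2*B_t^2 + 5*t)/3) dt + (5*B_t^4*t^4/3) dB_t.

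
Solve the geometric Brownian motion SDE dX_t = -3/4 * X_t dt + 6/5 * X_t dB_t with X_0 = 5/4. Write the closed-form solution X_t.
X_t = 5/4 * exp((-147/100) * t + (6/5) * B_t)

For GBM dX = mu X dt + sigma X dB with X_0 = x_0, apply Itô to Y = log X: dY = (mu - sigma^2/2) dt + sigma dB, so Y_t = log(x_0) + (mu - sigma^2/2) t + sigma B_t and hence X_t = x_0 * exp((mu - sigma^2/2) t + sigma B_t).
With mu = -3/4, sigma = 6/5, x_0 = 5/4, this gives:
  X_t = 5/4 * exp((-147/100) * t + (6/5) * B_t).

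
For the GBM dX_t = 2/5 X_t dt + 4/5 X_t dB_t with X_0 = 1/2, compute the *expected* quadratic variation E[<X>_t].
E[<X>_t] = exp(36*t/25)/9 - 1/9

<X>_t = int_0^t ((4/5) * X_s)^2 ds. Taking expectation inside the integral: E[<X>_t] = (4/5)^2 * int_0^t E[X_s^2] ds. For GBM, E[X_s^2] = x_0^2 * exp((2 mu + sigma^2) s). Integrating:
  E[<X>_t] = (4/5)^2 * (1/2)^2 * (exp((2*(2/5) + (4/5)^2) t) - 1) / (2*(2/5) + (4/5)^2)
           = (4/5)^2 * (1/2)^2 * (exp((36/25) t) - 1) / (36/25) = exp(36*t/25)/9 - 1/9.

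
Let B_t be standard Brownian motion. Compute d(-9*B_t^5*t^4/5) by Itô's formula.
d(-9*B_t^5*t^4/5) = (B_t^3*t^3*(-36*B_t^2/5 - 18*t)) dt + (-9*B_t^4*t^4) dB_t

Itô's formula for f(t, x): d f(t, B_t) = (f_t + (1/2) f_xx) dt + f_x dB_t. Compute partials of f(t, x) = -9*t^4*x^5/5:
  f_t(t,x)  = -36*t^3*x^5/5
  f_x(t,x)  = -9*t^4*x^4
  f_xx(t,x) = -36*t^4*x^3
Assemble drift = f_t + (1/2) f_xx = t^3*x^3*(-18*t - 36*x^2/5) and diffusion = f_x = -9*t^4*x^4. Substituting x = B_t:
  d(-9*B_t^5*t^4/5) = (B_t^3*t^3*(-36*B_t^2/5 - 18*t)) dt + (-9*B_t^4*t^4) dB_t.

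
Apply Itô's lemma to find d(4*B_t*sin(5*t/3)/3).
d(4*B_t*sin(5*t/3)/3) = (20*B_t*cos(5*t/3)/9) dt + (4*sin(5*t/3)/3) dB_t

Itô's formula for f(t, x): d f(t, B_t) = (f_t + (1/2) f_xx) dt + f_x dB_t. Compute partials of f(t, x) = 4*x*sin(5*t/3)/3:
  f_t(t,x)  = 20*x*cos(5*t/3)/9
  f_x(t,x)  = 4*sin(5*t/3)/3
  f_xx(t,x) = 0
Assemble drift = f_t + (1/2) f_xx = 20*x*cos(5*t/3)/9 and diffusion = f_x = 4*sin(5*t/3)/3. Substituting x = B_t:
  d(4*B_t*sin(5*t/3)/3) = (20*B_t*cos(5*t/3)/9) dt + (4*sin(5*t/3)/3) dB_t.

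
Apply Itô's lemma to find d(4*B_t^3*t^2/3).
d(4*B_t^3*t^2/3) = (4*B_t*t*(2*B_t^2 + 3*t)/3) dt + (4*B_t^2*t^2) dB_t

Itô's formula for f(t, x): d f(t, B_t) = (f_t + (1/2) f_xx) dt + f_x dB_t. Compute partials of f(t, x) = 4*t^2*x^3/3:
  f_t(t,x)  = 8*t*x^3/3
  f_x(t,x)  = 4*t^2*x^2
  f_xx(t,x) = 8*t^2*x
Assemble drift = f_t + (1/2) f_xx = 4*t*x*(3*t + 2*x^2)/3 and diffusion = f_x = 4*t^2*x^2. Substituting x = B_t:
  d(4*B_t^3*t^2/3) = (4*B_t*t*(2*B_t^2 + 3*t)/3) dt + (4*B_t^2*t^2) dB_t.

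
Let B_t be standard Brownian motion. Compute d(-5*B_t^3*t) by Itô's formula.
d(-5*B_t^3*t) = (5*B_t*(-B_t^2 - 3*t)) dt + (-15*B_t^2*t) dB_t

Itô's formula for f(t, x): d f(t, B_t) = (f_t + (1/2) f_xx) dt + f_x dB_t. Compute partials of f(t, x) = -5*t*x^3:
  f_t(t,x)  = -5*x^3
  f_x(t,x)  = -15*t*x^2
  f_xx(t,x) = -30*t*x
Assemble drift = f_t + (1/2) f_xx = 5*x*(-3*t - x^2) and diffusion = f_x = -15*t*x^2. Substituting x = B_t:
  d(-5*B_t^3*t) = (5*B_t*(-B_t^2 - 3*t)) dt + (-15*B_t^2*t) dB_t.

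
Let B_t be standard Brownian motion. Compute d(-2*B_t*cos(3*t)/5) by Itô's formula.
d(-2*B_t*cos(3*t)/5) = (6*B_t*sin(3*t)/5) dt + (-2*cos(3*t)/5) dB_t

Itô's formula for f(t, x): d f(t, B_t) = (f_t + (1/2) f_xx) dt + f_x dB_t. Compute partials of f(t, x) = -2*x*cos(3*t)/5:
  f_t(t,x)  = 6*x*sin(3*t)/5
  f_x(t,x)  = -2*cos(3*t)/5
  f_xx(t,x) = 0
Assemble drift = f_t + (1/2) f_xx = 6*x*sin(3*t)/5 and diffusion = f_x = -2*cos(3*t)/5. Substituting x = B_t:
  d(-2*B_t*cos(3*t)/5) = (6*B_t*sin(3*t)/5) dt + (-2*cos(3*t)/5) dB_t.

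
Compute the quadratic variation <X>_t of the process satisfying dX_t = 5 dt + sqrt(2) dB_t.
<X>_t = 2*t

For an Itô process dX_t = a(t) dt + b(t) dB_t, the quadratic variation is <X>_t = int_0^t b(s)^2 ds (the drift term does not contribute). Here b(s) = sqrt(2), so
  b(s)^2 = 2.
Integrating from 0 to t:
  <X>_t = int_0^t (2) ds = 2*t.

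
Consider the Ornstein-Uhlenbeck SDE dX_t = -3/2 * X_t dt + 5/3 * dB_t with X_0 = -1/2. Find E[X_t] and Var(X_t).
E[X_t] = -exp(-3*t/2)/2; Var(X_t) = 25/27 - 25*exp(-3*t)/27

The OU SDE dX = -theta X dt + sigma dB admits the integrating factor exp(theta t): d(exp(theta t) X_t) = sigma exp(theta t) dB_t. Integrating from 0 to t:
  X_t = x_0 * exp(-theta t) + sigma * int_0^t exp(-theta (t-s)) dB_s.
The Itô integral has mean 0 and (by the Itô isometry) variance sigma^2 * int_0^t exp(-2 theta (t - s)) ds = sigma^2 * (1 - exp(-2 theta t)) / (2 theta).
With theta = 3/2, sigma = 5/3, x_0 = -1/2:
  E[X_t] = -1/2 * exp(-3/2 t) = -exp(-3*t/2)/2
  Var(X_t) = (5/3)^2 * (1 - exp(-2*3/2 t)) / (2 * 3/2) = 25/27 - 25*exp(-3*t)/27.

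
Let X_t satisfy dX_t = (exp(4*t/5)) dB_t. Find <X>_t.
<X>_t = 5*exp(8*t/5)/8 - 5/8

For an Itô process dX_t = a(t) dt + b(t) dB_t, the quadratic variation is <X>_t = int_0^t b(s)^2 ds (the drift term does not contribute). Here b(s) = exp(4*s/5), so
  b(s)^2 = exp(8*s/5).
Integrating from 0 to t:
  <X>_t = int_0^t (exp(8*s/5)) ds = 5*exp(8*t/5)/8 - 5/8.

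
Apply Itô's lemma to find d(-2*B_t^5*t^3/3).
d(-2*B_t^5*t^3/3) = (B_t^3*t^2*(-2*B_t^2 - 20*t/3)) dt + (-10*B_t^4*t^3/3) dB_t

Itô's formula for f(t, x): d f(t, B_t) = (f_t + (1/2) f_xx) dt + f_x dB_t. Compute partials of f(t, x) = -2*t^3*x^5/3:
  f_t(t,x)  = -2*t^2*x^5
  f_x(t,x)  = -10*t^3*x^4/3
  f_xx(t,x) = -40*t^3*x^3/3
Assemble drift = f_t + (1/2) f_xx = t^2*x^3*(-20*t/3 - 2*x^2) and diffusion = f_x = -10*t^3*x^4/3. Substituting x = B_t:
  d(-2*B_t^5*t^3/3) = (B_t^3*t^2*(-2*B_t^2 - 20*t/3)) dt + (-10*B_t^4*t^3/3) dB_t.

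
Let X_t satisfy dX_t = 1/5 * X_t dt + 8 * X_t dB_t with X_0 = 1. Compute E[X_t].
E[X_t] = exp(t/5)

For GBM dX = mu X dt + sigma X dB with X_0 = x_0, apply Itô to Y = log X: dY = (mu - sigma^2/2) dt + sigma dB, so Y_t = log(x_0) + (mu - sigma^2/2) t + sigma B_t and hence X_t = x_0 * exp((mu - sigma^2/2) t + sigma B_t).
With mu = 1/5, sigma = 8, x_0 = 1, this gives:
  X_t = 1 * exp((-159/5) * t + (8) * B_t).
Since sigma*B_t ~ Normal(0, sigma^2 t), E[exp(sigma*B_t)] = exp(sigma^2 t / 2); so E[X_t] = x_0 * exp((mu - sigma^2/2) t) * exp(sigma^2 t / 2) = x_0 * exp(mu t) = exp(t/5).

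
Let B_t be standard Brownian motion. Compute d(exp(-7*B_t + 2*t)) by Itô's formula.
d(exp(-7*B_t + 2*t)) = (53*exp(-7*B_t + 2*t)/2) dt + (-7*exp(-7*B_t + 2*t)) dB_t

Itô's formula for f(t, x): d f(t, B_t) = (f_t + (1/2) f_xx) dt + f_x dB_t. Compute partials of f(t, x) = exp(2*t - 7*x):
  f_t(t,x)  = 2*exp(2*t - 7*x)
  f_x(t,x)  = -7*exp(2*t - 7*x)
  f_xx(t,x) = 49*exp(2*t - 7*x)
Assemble drift = f_t + (1/2) f_xx = 53*exp(2*t - 7*x)/2 and diffusion = f_x = -7*exp(2*t - 7*x). Substituting x = B_t:
  d(exp(-7*B_t + 2*t)) = (53*exp(-7*B_t + 2*t)/2) dt + (-7*exp(-7*B_t + 2*t)) dB_t.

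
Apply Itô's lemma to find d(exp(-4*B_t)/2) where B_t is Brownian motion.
d(exp(-4*B_t)/2) = (4*exp(-4*B_t)) dt + (-2*exp(-4*B_t)) dB_t

Itô's formula for f(B_t) gives d f(B_t) = f'(B_t) dB_t + (1/2) f''(B_t) dt. Compute derivatives of f(x) = exp(-4*x)/2:
  f'(x)  = -2*exp(-4*x)
  f''(x) = 8*exp(-4*x)
Substitute x = B_t and multiply the f'' term by 1/2:
  drift     = (1/2) * (8*exp(-4*x)) evaluated at B_t = 4*exp(-4*B_t)
  diffusion = (-2*exp(-4*x)) evaluated at B_t = -2*exp(-4*B_t)
Therefore d(exp(-4*B_t)/2) = (4*exp(-4*B_t)) dt + (-2*exp(-4*B_t)) dB_t.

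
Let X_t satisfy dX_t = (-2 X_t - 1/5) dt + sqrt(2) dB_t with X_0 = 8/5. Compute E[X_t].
E[X_t] = -1/10 + 17*exp(-2*t)/10

Taking expectations and using E[dB_t] = 0, the mean m(t) = E[X_t] satisfies the ODE m'(t) = a m(t) + b with m(0) = x_0. With a = -2, b = -1/5, x_0 = 8/5, the solution is
  m(t) = x_0 * exp(a t) + (b/a) * (exp(a t) - 1)
       = (8/5) * exp((-2) t) + ((-1/5)/(-2)) * (exp((-2) t) - 1)
       = -1/10 + 17*exp(-2*t)/10.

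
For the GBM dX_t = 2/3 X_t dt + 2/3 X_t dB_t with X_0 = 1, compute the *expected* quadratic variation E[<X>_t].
E[<X>_t] = exp(16*t/9)/4 - 1/4

<X>_t = int_0^t ((2/3) * X_s)^2 ds. Taking expectation inside the integral: E[<X>_t] = (2/3)^2 * int_0^t E[X_s^2] ds. For GBM, E[X_s^2] = x_0^2 * exp((2 mu + sigma^2) s). Integrating:
  E[<X>_t] = (2/3)^2 * 1^2 * (exp((2*(2/3) + (2/3)^2) t) - 1) / (2*(2/3) + (2/3)^2)
           = (2/3)^2 * 1^2 * (exp((16/9) t) - 1) / (16/9) = exp(16*t/9)/4 - 1/4.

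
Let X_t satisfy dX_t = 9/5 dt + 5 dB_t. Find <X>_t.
<X>_t = 25*t

For an Itô process dX_t = a(t) dt + b(t) dB_t, the quadratic variation is <X>_t = int_0^t b(s)^2 ds (the drift term does not contribute). Here b(s) = 5, so
  b(s)^2 = 25.
Integrating from 0 to t:
  <X>_t = int_0^t (25) ds = 25*t.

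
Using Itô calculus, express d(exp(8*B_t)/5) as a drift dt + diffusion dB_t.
d(exp(8*B_t)/5) = (32*exp(8*B_t)/5) dt + (8*exp(8*B_t)/5) dB_t

Itô's formula for f(B_t) gives d f(B_t) = f'(B_t) dB_t + (1/2) f''(B_t) dt. Compute derivatives of f(x) = exp(8*x)/5:
  f'(x)  = 8*exp(8*x)/5
  f''(x) = 64*exp(8*x)/5
Substitute x = B_t and multiply the f'' term by 1/2:
  drift     = (1/2) * (64*exp(8*x)/5) evaluated at B_t = 32*exp(8*B_t)/5
  diffusion = (8*exp(8*x)/5) evaluated at B_t = 8*exp(8*B_t)/5
Therefore d(exp(8*B_t)/5) = (32*exp(8*B_t)/5) dt + (8*exp(8*B_t)/5) dB_t.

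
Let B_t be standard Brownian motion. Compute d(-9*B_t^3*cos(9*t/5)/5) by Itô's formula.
d(-9*B_t^3*cos(9*t/5)/5) = (27*B_t*(3*B_t^2*sin(9*t/5) - 5*cos(9*t/5))/25) dt + (-27*B_t^2*cos(9*t/5)/5) dB_t

Itô's formula for f(t, x): d f(t, B_t) = (f_t + (1/2) f_xx) dt + f_x dB_t. Compute partials of f(t, x) = -9*x^3*cos(9*t/5)/5:
  f_t(t,x)  = 81*x^3*sin(9*t/5)/25
  f_x(t,x)  = -27*x^2*cos(9*t/5)/5
  f_xx(t,x) = -54*x*cos(9*t/5)/5
Assemble drift = f_t + (1/2) f_xx = 27*x*(3*x^2*sin(9*t/5) - 5*cos(9*t/5))/25 and diffusion = f_x = -27*x^2*cos(9*t/5)/5. Substituting x = B_t:
  d(-9*B_t^3*cos(9*t/5)/5) = (27*B_t*(3*B_t^2*sin(9*t/5) - 5*cos(9*t/5))/25) dt + (-27*B_t^2*cos(9*t/5)/5) dB_t.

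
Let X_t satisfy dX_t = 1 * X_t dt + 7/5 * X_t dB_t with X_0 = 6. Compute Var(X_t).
Var(X_t) = 36*(exp(49*t/25) - 1)*exp(2*t)

For GBM dX = mu X dt + sigma X dB with X_0 = x_0, apply Itô to Y = log X: dY = (mu - sigma^2/2) dt + sigma dB, so Y_t = log(x_0) + (mu - sigma^2/2) t + sigma B_t and hence X_t = x_0 * exp((mu - sigma^2/2) t + sigma B_t).
With mu = 1, sigma = 7/5, x_0 = 6, this gives:
  X_t = 6 * exp((1/50) * t + (7/5) * B_t).
Since sigma*B_t ~ Normal(0, sigma^2 t), E[exp(sigma*B_t)] = exp(sigma^2 t / 2); so E[X_t] = x_0 * exp((mu - sigma^2/2) t) * exp(sigma^2 t / 2) = x_0 * exp(mu t) = 6*exp(t).
Var(X_t) = E[X_t^2] - (E[X_t])^2 = x_0^2 * exp(2 mu t) * (exp(sigma^2 t) - 1) = 36*(exp(49*t/25) - 1)*exp(2*t).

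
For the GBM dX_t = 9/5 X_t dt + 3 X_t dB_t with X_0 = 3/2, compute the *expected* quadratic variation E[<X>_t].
E[<X>_t] = 45*exp(63*t/5)/28 - 45/28

<X>_t = int_0^t (3 * X_s)^2 ds. Taking expectation inside the integral: E[<X>_t] = 3^2 * int_0^t E[X_s^2] ds. For GBM, E[X_s^2] = x_0^2 * exp((2 mu + sigma^2) s). Integrating:
  E[<X>_t] = 3^2 * (3/2)^2 * (exp((2*(9/5) + 3^2) t) - 1) / (2*(9/5) + 3^2)
           = 3^2 * (3/2)^2 * (exp((63/5) t) - 1) / (63/5) = 45*exp(63*t/5)/28 - 45/28.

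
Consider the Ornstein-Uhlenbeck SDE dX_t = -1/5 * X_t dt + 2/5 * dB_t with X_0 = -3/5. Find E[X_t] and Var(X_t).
E[X_t] = -3*exp(-t/5)/5; Var(X_t) = 2/5 - 2*exp(-2*t/5)/5

The OU SDE dX = -theta X dt + sigma dB admits the integrating factor exp(theta t): d(exp(theta t) X_t) = sigma exp(theta t) dB_t. Integrating from 0 to t:
  X_t = x_0 * exp(-theta t) + sigma * int_0^t exp(-theta (t-s)) dB_s.
The Itô integral has mean 0 and (by the Itô isometry) variance sigma^2 * int_0^t exp(-2 theta (t - s)) ds = sigma^2 * (1 - exp(-2 theta t)) / (2 theta).
With theta = 1/5, sigma = 2/5, x_0 = -3/5:
  E[X_t] = -3/5 * exp(-1/5 t) = -3*exp(-t/5)/5
  Var(X_t) = (2/5)^2 * (1 - exp(-2*1/5 t)) / (2 * 1/5) = 2/5 - 2*exp(-2*t/5)/5.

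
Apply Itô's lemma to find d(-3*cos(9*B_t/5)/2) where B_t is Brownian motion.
d(-3*cos(9*B_t/5)/2) = (243*cos(9*B_t/5)/100) dt + (27*sin(9*B_t/5)/10) dB_t

Itô's formula for f(B_t) gives d f(B_t) = f'(B_t) dB_t + (1/2) f''(B_t) dt. Compute derivatives of f(x) = -3*cos(9*x/5)/2:
  f'(x)  = 27*sin(9*x/5)/10
  f''(x) = 243*cos(9*x/5)/50
Substitute x = B_t and multiply the f'' term by 1/2:
  drift     = (1/2) * (243*cos(9*x/5)/50) evaluated at B_t = 243*cos(9*B_t/5)/100
  diffusion = (27*sin(9*x/5)/10) evaluated at B_t = 27*sin(9*B_t/5)/10
Therefore d(-3*cos(9*B_t/5)/2) = (243*cos(9*B_t/5)/100) dt + (27*sin(9*B_t/5)/10) dB_t.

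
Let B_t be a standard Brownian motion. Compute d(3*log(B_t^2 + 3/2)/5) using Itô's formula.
d(3*log(B_t^2 + 3/2)/5) = (6*(3 - 2*B_t^2)/(5*(2*B_t^2 + 3)^2)) dt + (12*B_t/(5*(2*B_t^2 + 3))) dB_t

Itô's formula for f(B_t) gives d f(B_t) = f'(B_t) dB_t + (1/2) f''(B_t) dt. Compute derivatives of f(x) = 3*log(x^2 + 3/2)/5:
  f'(x)  = 12*x/(5*(2*x^2 + 3))
  f''(x) = 12*(3 - 2*x^2)/(5*(2*x^2 + 3)^2)
Substitute x = B_t and multiply the f'' term by 1/2:
  drift     = (1/2) * (12*(3 - 2*x^2)/(5*(2*x^2 + 3)^2)) evaluated at B_t = 6*(3 - 2*B_t^2)/(5*(2*B_t^2 + 3)^2)
  diffusion = (12*x/(5*(2*x^2 + 3))) evaluated at B_t = 12*B_t/(5*(2*B_t^2 + 3))
Therefore d(3*log(B_t^2 + 3/2)/5) = (6*(3 - 2*B_t^2)/(5*(2*B_t^2 + 3)^2)) dt + (12*B_t/(5*(2*B_t^2 + 3))) dB_t.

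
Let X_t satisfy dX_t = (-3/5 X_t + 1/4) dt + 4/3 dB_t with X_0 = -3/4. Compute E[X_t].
E[X_t] = 5/12 - 7*exp(-3*t/5)/6

Taking expectations and using E[dB_t] = 0, the mean m(t) = E[X_t] satisfies the ODE m'(t) = a m(t) + b with m(0) = x_0. With a = -3/5, b = 1/4, x_0 = -3/4, the solution is
  m(t) = x_0 * exp(a t) + (b/a) * (exp(a t) - 1)
       = (-3/4) * exp((-3/5) t) + ((1/4)/(-3/5)) * (exp((-3/5) t) - 1)
       = 5/12 - 7*exp(-3*t/5)/6.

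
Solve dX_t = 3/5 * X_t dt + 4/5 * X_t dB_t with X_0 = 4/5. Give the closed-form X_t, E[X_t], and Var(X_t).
X_t = 4/5 * exp((7/25) t + (4/5) B_t); E[X_t] = 4*exp(3*t/5)/5; Var(X_t) = 16*(exp(16*t/25) - 1)*exp(6*t/5)/25

For GBM dX = mu X dt + sigma X dB with X_0 = x_0, apply Itô to Y = log X: dY = (mu - sigma^2/2) dt + sigma dB, so Y_t = log(x_0) + (mu - sigma^2/2) t + sigma B_t and hence X_t = x_0 * exp((mu - sigma^2/2) t + sigma B_t).
With mu = 3/5, sigma = 4/5, x_0 = 4/5, this gives:
  X_t = 4/5 * exp((7/25) * t + (4/5) * B_t).
Since sigma*B_t ~ Normal(0, sigma^2 t), E[exp(sigma*B_t)] = exp(sigma^2 t / 2); so E[X_t] = x_0 * exp((mu - sigma^2/2) t) * exp(sigma^2 t / 2) = x_0 * exp(mu t) = 4*exp(3*t/5)/5.
Var(X_t) = E[X_t^2] - (E[X_t])^2 = x_0^2 * exp(2 mu t) * (exp(sigma^2 t) - 1) = 16*(exp(16*t/25) - 1)*exp(6*t/5)/25.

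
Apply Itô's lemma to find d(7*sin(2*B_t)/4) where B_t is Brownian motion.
d(7*sin(2*B_t)/4) = (-7*sin(2*B_t)/2) dt + (7*cos(2*B_t)/2) dB_t

Itô's formula for f(B_t) gives d f(B_t) = f'(B_t) dB_t + (1/2) f''(B_t) dt. Compute derivatives of f(x) = 7*sin(2*x)/4:
  f'(x)  = 7*cos(2*x)/2
  f''(x) = -7*sin(2*x)
Substitute x = B_t and multiply the f'' term by 1/2:
  drift     = (1/2) * (-7*sin(2*x)) evaluated at B_t = -7*sin(2*B_t)/2
  diffusion = (7*cos(2*x)/2) evaluated at B_t = 7*cos(2*B_t)/2
Therefore d(7*sin(2*B_t)/4) = (-7*sin(2*B_t)/2) dt + (7*cos(2*B_t)/2) dB_t.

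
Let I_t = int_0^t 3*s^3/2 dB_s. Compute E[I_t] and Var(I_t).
E[I_t] = 0; Var(I_t) = 9*t^7/28

The Itô integral of a deterministic integrand f(s) has mean 0 because each increment f(s) * (B_{s+ds} - B_s) has mean 0. By the Itô isometry:
  Var( int_0^t f(s) dB_s ) = E[ (int_0^t f(s) dB_s)^2 ] = int_0^t f(s)^2 ds.
Here f(s) = 3*s^3/2, so f(s)^2 = 9*s^6/4. Integrate:
  int_0^t (9*s^6/4) ds = 9*t^7/28.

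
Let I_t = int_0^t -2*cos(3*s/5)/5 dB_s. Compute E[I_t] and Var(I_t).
E[I_t] = 0; Var(I_t) = 2*t/25 + sin(6*t/5)/15

The Itô integral of a deterministic integrand f(s) has mean 0 because each increment f(s) * (B_{s+ds} - B_s) has mean 0. By the Itô isometry:
  Var( int_0^t f(s) dB_s ) = E[ (int_0^t f(s) dB_s)^2 ] = int_0^t f(s)^2 ds.
Here f(s) = -2*cos(3*s/5)/5, so f(s)^2 = 4*cos(3*s/5)^2/25. Integrate:
  int_0^t (4*cos(3*s/5)^2/25) ds = 2*t/25 + sin(6*t/5)/15.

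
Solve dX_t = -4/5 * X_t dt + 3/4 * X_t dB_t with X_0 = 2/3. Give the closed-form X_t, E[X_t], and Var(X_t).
X_t = 2/3 * exp((-173/160) t + (3/4) B_t); E[X_t] = 2*exp(-4*t/5)/3; Var(X_t) = (4*exp(9*t/16) - 4)*exp(-8*t/5)/9

For GBM dX = mu X dt + sigma X dB with X_0 = x_0, apply Itô to Y = log X: dY = (mu - sigma^2/2) dt + sigma dB, so Y_t = log(x_0) + (mu - sigma^2/2) t + sigma B_t and hence X_t = x_0 * exp((mu - sigma^2/2) t + sigma B_t).
With mu = -4/5, sigma = 3/4, x_0 = 2/3, this gives:
  X_t = 2/3 * exp((-173/160) * t + (3/4) * B_t).
Since sigma*B_t ~ Normal(0, sigma^2 t), E[exp(sigma*B_t)] = exp(sigma^2 t / 2); so E[X_t] = x_0 * exp((mu - sigma^2/2) t) * exp(sigma^2 t / 2) = x_0 * exp(mu t) = 2*exp(-4*t/5)/3.
Var(X_t) = E[X_t^2] - (E[X_t])^2 = x_0^2 * exp(2 mu t) * (exp(sigma^2 t) - 1) = (4*exp(9*t/16) - 4)*exp(-8*t/5)/9.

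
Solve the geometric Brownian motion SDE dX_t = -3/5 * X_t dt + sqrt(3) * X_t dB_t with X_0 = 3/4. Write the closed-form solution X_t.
X_t = 3/4 * exp((-21/10) * t + (sqrt(3)) * B_t)

For GBM dX = mu X dt + sigma X dB with X_0 = x_0, apply Itô to Y = log X: dY = (mu - sigma^2/2) dt + sigma dB, so Y_t = log(x_0) + (mu - sigma^2/2) t + sigma B_t and hence X_t = x_0 * exp((mu - sigma^2/2) t + sigma B_t).
With mu = -3/5, sigma = sqrt(3), x_0 = 3/4, this gives:
  X_t = 3/4 * exp((-21/10) * t + (sqrt(3)) * B_t).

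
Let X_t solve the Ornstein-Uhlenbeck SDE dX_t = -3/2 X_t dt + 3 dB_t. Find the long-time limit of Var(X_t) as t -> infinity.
lim Var(X_t) = 3

The OU SDE dX = -theta X dt + sigma dB admits the integrating factor exp(theta t): d(exp(theta t) X_t) = sigma exp(theta t) dB_t. Integrating from 0 to t gives X_t = x_0 * exp(-theta t) + sigma * int_0^t exp(-theta (t-s)) dB_s for any initial x_0. The Itô integral has variance (by the Itô isometry) sigma^2 * int_0^t exp(-2 theta (t - s)) ds = sigma^2 * (1 - exp(-2 theta t)) / (2 theta), independent of x_0.
With theta = 3/2, sigma = 3:
  Var(X_t) = (3)^2 * (1 - exp(-2*3/2 t)) / (2 * 3/2) = 3 - 3*exp(-3*t).
As t -> infinity, exp(-2*3/2 t) -> 0, so the stationary variance is sigma^2 / (2 theta) = 3.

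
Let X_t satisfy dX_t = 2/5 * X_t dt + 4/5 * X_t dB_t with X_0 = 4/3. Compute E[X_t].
E[X_t] = 4*exp(2*t/5)/3

For GBM dX = mu X dt + sigma X dB with X_0 = x_0, apply Itô to Y = log X: dY = (mu - sigma^2/2) dt + sigma dB, so Y_t = log(x_0) + (mu - sigma^2/2) t + sigma B_t and hence X_t = x_0 * exp((mu - sigma^2/2) t + sigma B_t).
With mu = 2/5, sigma = 4/5, x_0 = 4/3, this gives:
  X_t = 4/3 * exp((2/25) * t + (4/5) * B_t).
Since sigma*B_t ~ Normal(0, sigma^2 t), E[exp(sigma*B_t)] = exp(sigma^2 t / 2); so E[X_t] = x_0 * exp((mu - sigma^2/2) t) * exp(sigma^2 t / 2) = x_0 * exp(mu t) = 4*exp(2*t/5)/3.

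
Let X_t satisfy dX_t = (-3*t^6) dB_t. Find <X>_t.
<X>_t = 9*t^13/13

For an Itô process dX_t = a(t) dt + b(t) dB_t, the quadratic variation is <X>_t = int_0^t b(s)^2 ds (the drift term does not contribute). Here b(s) = -3*s^6, so
  b(s)^2 = 9*s^12.
Integrating from 0 to t:
  <X>_t = int_0^t (9*s^12) ds = 9*t^13/13.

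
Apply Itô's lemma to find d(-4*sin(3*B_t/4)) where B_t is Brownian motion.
d(-4*sin(3*B_t/4)) = (9*sin(3*B_t/4)/8) dt + (-3*cos(3*B_t/4)) dB_t

Itô's formula for f(B_t) gives d f(B_t) = f'(B_t) dB_t + (1/2) f''(B_t) dt. Compute derivatives of f(x) = -4*sin(3*x/4):
  f'(x)  = -3*cos(3*x/4)
  f''(x) = 9*sin(3*x/4)/4
Substitute x = B_t and multiply the f'' term by 1/2:
  drift     = (1/2) * (9*sin(3*x/4)/4) evaluated at B_t = 9*sin(3*B_t/4)/8
  diffusion = (-3*cos(3*x/4)) evaluated at B_t = -3*cos(3*B_t/4)
Therefore d(-4*sin(3*B_t/4)) = (9*sin(3*B_t/4)/8) dt + (-3*cos(3*B_t/4)) dB_t.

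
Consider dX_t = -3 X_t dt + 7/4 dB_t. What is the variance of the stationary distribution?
lim Var(X_t) = 49/96

The OU SDE dX = -theta X dt + sigma dB admits the integrating factor exp(theta t): d(exp(theta t) X_t) = sigma exp(theta t) dB_t. Integrating from 0 to t gives X_t = x_0 * exp(-theta t) + sigma * int_0^t exp(-theta (t-s)) dB_s for any initial x_0. The Itô integral has variance (by the Itô isometry) sigma^2 * int_0^t exp(-2 theta (t - s)) ds = sigma^2 * (1 - exp(-2 theta t)) / (2 theta), independent of x_0.
With theta = 3, sigma = 7/4:
  Var(X_t) = (7/4)^2 * (1 - exp(-2*3 t)) / (2 * 3) = 49/96 - 49*exp(-6*t)/96.
As t -> infinity, exp(-2*3 t) -> 0, so the stationary variance is sigma^2 / (2 theta) = 49/96.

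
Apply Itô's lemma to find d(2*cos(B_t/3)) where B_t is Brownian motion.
d(2*cos(B_t/3)) = (-cos(B_t/3)/9) dt + (-2*sin(B_t/3)/3) dB_t

Itô's formula for f(B_t) gives d f(B_t) = f'(B_t) dB_t + (1/2) f''(B_t) dt. Compute derivatives of f(x) = 2*cos(x/3):
  f'(x)  = -2*sin(x/3)/3
  f''(x) = -2*cos(x/3)/9
Substitute x = B_t and multiply the f'' term by 1/2:
  drift     = (1/2) * (-2*cos(x/3)/9) evaluated at B_t = -cos(B_t/3)/9
  diffusion = (-2*sin(x/3)/3) evaluated at B_t = -2*sin(B_t/3)/3
Therefore d(2*cos(B_t/3)) = (-cos(B_t/3)/9) dt + (-2*sin(B_t/3)/3) dB_t.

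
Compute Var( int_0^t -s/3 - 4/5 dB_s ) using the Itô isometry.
Var = t*(25*t^2 + 180*t + 432)/675

The Itô integral of a deterministic integrand f(s) has mean 0 because each increment f(s) * (B_{s+ds} - B_s) has mean 0. By the Itô isometry:
  Var( int_0^t f(s) dB_s ) = E[ (int_0^t f(s) dB_s)^2 ] = int_0^t f(s)^2 ds.
Here f(s) = -s/3 - 4/5, so f(s)^2 = (5*s + 12)^2/225. Integrate:
  int_0^t ((5*s + 12)^2/225) ds = t*(25*t^2 + 180*t + 432)/675.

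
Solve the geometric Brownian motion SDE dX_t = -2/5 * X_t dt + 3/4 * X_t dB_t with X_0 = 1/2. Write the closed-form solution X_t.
X_t = 1/2 * exp((-109/160) * t + (3/4) * B_t)

For GBM dX = mu X dt + sigma X dB with X_0 = x_0, apply Itô to Y = log X: dY = (mu - sigma^2/2) dt + sigma dB, so Y_t = log(x_0) + (mu - sigma^2/2) t + sigma B_t and hence X_t = x_0 * exp((mu - sigma^2/2) t + sigma B_t).
With mu = -2/5, sigma = 3/4, x_0 = 1/2, this gives:
  X_t = 1/2 * exp((-109/160) * t + (3/4) * B_t).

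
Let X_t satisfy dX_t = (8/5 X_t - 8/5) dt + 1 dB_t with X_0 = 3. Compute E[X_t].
E[X_t] = 2*exp(8*t/5) + 1

Taking expectations and using E[dB_t] = 0, the mean m(t) = E[X_t] satisfies the ODE m'(t) = a m(t) + b with m(0) = x_0. With a = 8/5, b = -8/5, x_0 = 3, the solution is
  m(t) = x_0 * exp(a t) + (b/a) * (exp(a t) - 1)
       = 3 * exp((8/5) t) + ((-8/5)/(8/5)) * (exp((8/5) t) - 1)
       = 2*exp(8*t/5) + 1.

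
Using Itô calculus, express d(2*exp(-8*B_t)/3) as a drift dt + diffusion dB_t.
d(2*exp(-8*B_t)/3) = (64*exp(-8*B_t)/3) dt + (-16*exp(-8*B_t)/3) dB_t

Itô's formula for f(B_t) gives d f(B_t) = f'(B_t) dB_t + (1/2) f''(B_t) dt. Compute derivatives of f(x) = 2*exp(-8*x)/3:
  f'(x)  = -16*exp(-8*x)/3
  f''(x) = 128*exp(-8*x)/3
Substitute x = B_t and multiply the f'' term by 1/2:
  drift     = (1/2) * (128*exp(-8*x)/3) evaluated at B_t = 64*exp(-8*B_t)/3
  diffusion = (-16*exp(-8*x)/3) evaluated at B_t = -16*exp(-8*B_t)/3
Therefore d(2*exp(-8*B_t)/3) = (64*exp(-8*B_t)/3) dt + (-16*exp(-8*B_t)/3) dB_t.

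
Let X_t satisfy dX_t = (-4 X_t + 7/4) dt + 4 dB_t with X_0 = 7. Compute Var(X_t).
Var(X_t) = 2 - 2*exp(-8*t)

The variance V(t) = Var(X_t) satisfies V'(t) = 2 a V(t) + c^2 with V(0) = 0 (drift coefficient is linear in X, diffusion is constant). With a = -4, c = 4, the solution is
  V(t) = (c^2 / (2 a)) * (exp(2 a t) - 1)
       = (4^2 / (2*(-4))) * (exp((-8) t) - 1)
       = 2 - 2*exp(-8*t).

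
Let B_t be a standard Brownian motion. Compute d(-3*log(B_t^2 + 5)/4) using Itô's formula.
d(-3*log(B_t^2 + 5)/4) = (3*(B_t^2 - 5)/(4*(B_t^2 + 5)^2)) dt + (-3*B_t/(2*B_t^2 + 10)) dB_t

Itô's formula for f(B_t) gives d f(B_t) = f'(B_t) dB_t + (1/2) f''(B_t) dt. Compute derivatives of f(x) = -3*log(x^2 + 5)/4:
  f'(x)  = -3*x/(2*x^2 + 10)
  f''(x) = 3*(x^2 - 5)/(2*(x^2 + 5)^2)
Substitute x = B_t and multiply the f'' term by 1/2:
  drift     = (1/2) * (3*(x^2 - 5)/(2*(x^2 + 5)^2)) evaluated at B_t = 3*(B_t^2 - 5)/(4*(B_t^2 + 5)^2)
  diffusion = (-3*x/(2*x^2 + 10)) evaluated at B_t = -3*B_t/(2*B_t^2 + 10)
Therefore d(-3*log(B_t^2 + 5)/4) = (3*(B_t^2 - 5)/(4*(B_t^2 + 5)^2)) dt + (-3*B_t/(2*B_t^2 + 10)) dB_t.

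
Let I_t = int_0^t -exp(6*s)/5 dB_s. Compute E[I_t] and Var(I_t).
E[I_t] = 0; Var(I_t) = exp(12*t)/300 - 1/300

The Itô integral of a deterministic integrand f(s) has mean 0 because each increment f(s) * (B_{s+ds} - B_s) has mean 0. By the Itô isometry:
  Var( int_0^t f(s) dB_s ) = E[ (int_0^t f(s) dB_s)^2 ] = int_0^t f(s)^2 ds.
Here f(s) = -exp(6*s)/5, so f(s)^2 = exp(12*s)/25. Integrate:
  int_0^t (exp(12*s)/25) ds = exp(12*t)/300 - 1/300.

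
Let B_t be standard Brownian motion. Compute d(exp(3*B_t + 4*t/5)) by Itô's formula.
d(exp(3*B_t + 4*t/5)) = (53*exp(3*B_t + 4*t/5)/10) dt + (3*exp(3*B_t + 4*t/5)) dB_t

Itô's formula for f(t, x): d f(t, B_t) = (f_t + (1/2) f_xx) dt + f_x dB_t. Compute partials of f(t, x) = exp(4*t/5 + 3*x):
  f_t(t,x)  = 4*exp(4*t/5 + 3*x)/5
  f_x(t,x)  = 3*exp(4*t/5 + 3*x)
  f_xx(t,x) = 9*exp(4*t/5 + 3*x)
Assemble drift = f_t + (1/2) f_xx = 53*exp(4*t/5 + 3*x)/10 and diffusion = f_x = 3*exp(4*t/5 + 3*x). Substituting x = B_t:
  d(exp(3*B_t + 4*t/5)) = (53*exp(3*B_t + 4*t/5)/10) dt + (3*exp(3*B_t + 4*t/5)) dB_t.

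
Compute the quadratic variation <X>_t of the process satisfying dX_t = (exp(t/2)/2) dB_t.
<X>_t = exp(t)/4 - 1/4

For an Itô process dX_t = a(t) dt + b(t) dB_t, the quadratic variation is <X>_t = int_0^t b(s)^2 ds (the drift term does not contribute). Here b(s) = exp(s/2)/2, so
  b(s)^2 = exp(s)/4.
Integrating from 0 to t:
  <X>_t = int_0^t (exp(s)/4) ds = exp(t)/4 - 1/4.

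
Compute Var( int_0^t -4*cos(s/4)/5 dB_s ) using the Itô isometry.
Var = 8*t/25 + 16*sin(t/2)/25

The Itô integral of a deterministic integrand f(s) has mean 0 because each increment f(s) * (B_{s+ds} - B_s) has mean 0. By the Itô isometry:
  Var( int_0^t f(s) dB_s ) = E[ (int_0^t f(s) dB_s)^2 ] = int_0^t f(s)^2 ds.
Here f(s) = -4*cos(s/4)/5, so f(s)^2 = 16*cos(s/4)^2/25. Integrate:
  int_0^t (16*cos(s/4)^2/25) ds = 8*t/25 + 16*sin(t/2)/25.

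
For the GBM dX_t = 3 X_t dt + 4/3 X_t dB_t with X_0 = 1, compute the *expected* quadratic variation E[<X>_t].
E[<X>_t] = 8*exp(70*t/9)/35 - 8/35

<X>_t = int_0^t ((4/3) * X_s)^2 ds. Taking expectation inside the integral: E[<X>_t] = (4/3)^2 * int_0^t E[X_s^2] ds. For GBM, E[X_s^2] = x_0^2 * exp((2 mu + sigma^2) s). Integrating:
  E[<X>_t] = (4/3)^2 * 1^2 * (exp((2*3 + (4/3)^2) t) - 1) / (2*3 + (4/3)^2)
           = (4/3)^2 * 1^2 * (exp((70/9) t) - 1) / (70/9) = 8*exp(70*t/9)/35 - 8/35.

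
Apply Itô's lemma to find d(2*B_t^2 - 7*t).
d(2*B_t^2 - 7*t) = (-5) dt + (4*B_t) dB_t

Itô's formula for f(t, x): d f(t, B_t) = (f_t + (1/2) f_xx) dt + f_x dB_t. Compute partials of f(t, x) = -7*t + 2*x^2:
  f_t(t,x)  = -7
  f_x(t,x)  = 4*x
  f_xx(t,x) = 4
Assemble drift = f_t + (1/2) f_xx = -5 and diffusion = f_x = 4*x. Substituting x = B_t:
  d(2*B_t^2 - 7*t) = (-5) dt + (4*B_t) dB_t.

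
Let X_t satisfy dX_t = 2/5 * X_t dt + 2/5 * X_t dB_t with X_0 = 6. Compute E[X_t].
E[X_t] = 6*exp(2*t/5)

For GBM dX = mu X dt + sigma X dB with X_0 = x_0, apply Itô to Y = log X: dY = (mu - sigma^2/2) dt + sigma dB, so Y_t = log(x_0) + (mu - sigma^2/2) t + sigma B_t and hence X_t = x_0 * exp((mu - sigma^2/2) t + sigma B_t).
With mu = 2/5, sigma = 2/5, x_0 = 6, this gives:
  X_t = 6 * exp((8/25) * t + (2/5) * B_t).
Since sigma*B_t ~ Normal(0, sigma^2 t), E[exp(sigma*B_t)] = exp(sigma^2 t / 2); so E[X_t] = x_0 * exp((mu - sigma^2/2) t) * exp(sigma^2 t / 2) = x_0 * exp(mu t) = 6*exp(2*t/5).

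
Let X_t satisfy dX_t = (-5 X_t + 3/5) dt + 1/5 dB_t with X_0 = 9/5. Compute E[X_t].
E[X_t] = 3/25 + 42*exp(-5*t)/25

Taking expectations and using E[dB_t] = 0, the mean m(t) = E[X_t] satisfies the ODE m'(t) = a m(t) + b with m(0) = x_0. With a = -5, b = 3/5, x_0 = 9/5, the solution is
  m(t) = x_0 * exp(a t) + (b/a) * (exp(a t) - 1)
       = (9/5) * exp((-5) t) + ((3/5)/(-5)) * (exp((-5) t) - 1)
       = 3/25 + 42*exp(-5*t)/25.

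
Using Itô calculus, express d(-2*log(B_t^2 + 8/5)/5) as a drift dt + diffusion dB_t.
d(-2*log(B_t^2 + 8/5)/5) = (2*(5*B_t^2 - 8)/(5*B_t^2 + 8)^2) dt + (-4*B_t/(5*B_t^2 + 8)) dB_t

Itô's formula for f(B_t) gives d f(B_t) = f'(B_t) dB_t + (1/2) f''(B_t) dt. Compute derivatives of f(x) = -2*log(x^2 + 8/5)/5:
  f'(x)  = -4*x/(5*x^2 + 8)
  f''(x) = 4*(5*x^2 - 8)/(5*x^2 + 8)^2
Substitute x = B_t and multiply the f'' term by 1/2:
  drift     = (1/2) * (4*(5*x^2 - 8)/(5*x^2 + 8)^2) evaluated at B_t = 2*(5*B_t^2 - 8)/(5*B_t^2 + 8)^2
  diffusion = (-4*x/(5*x^2 + 8)) evaluated at B_t = -4*B_t/(5*B_t^2 + 8)
Therefore d(-2*log(B_t^2 + 8/5)/5) = (2*(5*B_t^2 - 8)/(5*B_t^2 + 8)^2) dt + (-4*B_t/(5*B_t^2 + 8)) dB_t.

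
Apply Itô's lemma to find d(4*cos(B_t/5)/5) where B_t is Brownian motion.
d(4*cos(B_t/5)/5) = (-2*cos(B_t/5)/125) dt + (-4*sin(B_t/5)/25) dB_t

Itô's formula for f(B_t) gives d f(B_t) = f'(B_t) dB_t + (1/2) f''(B_t) dt. Compute derivatives of f(x) = 4*cos(x/5)/5:
  f'(x)  = -4*sin(x/5)/25
  f''(x) = -4*cos(x/5)/125
Substitute x = B_t and multiply the f'' term by 1/2:
  drift     = (1/2) * (-4*cos(x/5)/125) evaluated at B_t = -2*cos(B_t/5)/125
  diffusion = (-4*sin(x/5)/25) evaluated at B_t = -4*sin(B_t/5)/25
Therefore d(4*cos(B_t/5)/5) = (-2*cos(B_t/5)/125) dt + (-4*sin(B_t/5)/25) dB_t.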